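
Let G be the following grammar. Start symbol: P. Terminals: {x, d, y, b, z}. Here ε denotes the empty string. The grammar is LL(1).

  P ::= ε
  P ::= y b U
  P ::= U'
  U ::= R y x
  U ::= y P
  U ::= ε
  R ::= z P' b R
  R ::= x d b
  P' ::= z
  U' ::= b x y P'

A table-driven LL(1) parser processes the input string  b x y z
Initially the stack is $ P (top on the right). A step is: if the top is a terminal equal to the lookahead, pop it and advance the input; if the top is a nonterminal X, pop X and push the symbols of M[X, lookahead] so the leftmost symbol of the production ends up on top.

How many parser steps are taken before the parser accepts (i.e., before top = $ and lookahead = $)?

step 1: stack=$ P  input=b x y z $  — expand P ::= U'
step 2: stack=$ U'  input=b x y z $  — expand U' ::= b x y P'
step 3: stack=$ P' y x b  input=b x y z $  — match b
step 4: stack=$ P' y x  input=x y z $  — match x
step 5: stack=$ P' y  input=y z $  — match y
step 6: stack=$ P'  input=z $  — expand P' ::= z
step 7: stack=$ z  input=z $  — match z
Accept reached after 7 steps.

7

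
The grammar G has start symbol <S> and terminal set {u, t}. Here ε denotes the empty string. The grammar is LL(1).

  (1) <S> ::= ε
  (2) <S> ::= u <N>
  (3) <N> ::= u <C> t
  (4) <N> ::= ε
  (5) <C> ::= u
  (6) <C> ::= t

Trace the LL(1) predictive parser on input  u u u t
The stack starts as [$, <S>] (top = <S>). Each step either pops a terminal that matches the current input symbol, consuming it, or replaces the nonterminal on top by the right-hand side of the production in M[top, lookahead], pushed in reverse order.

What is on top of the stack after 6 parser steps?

t

step 1: stack=$ <S>  input=u u u t $  — expand <S> ::= u <N>
step 2: stack=$ <N> u  input=u u u t $  — match u
step 3: stack=$ <N>  input=u u t $  — expand <N> ::= u <C> t
step 4: stack=$ t <C> u  input=u u t $  — match u
step 5: stack=$ t <C>  input=u t $  — expand <C> ::= u
step 6: stack=$ t u  input=u t $  — match u
Stack after step 6: $ t (top = t).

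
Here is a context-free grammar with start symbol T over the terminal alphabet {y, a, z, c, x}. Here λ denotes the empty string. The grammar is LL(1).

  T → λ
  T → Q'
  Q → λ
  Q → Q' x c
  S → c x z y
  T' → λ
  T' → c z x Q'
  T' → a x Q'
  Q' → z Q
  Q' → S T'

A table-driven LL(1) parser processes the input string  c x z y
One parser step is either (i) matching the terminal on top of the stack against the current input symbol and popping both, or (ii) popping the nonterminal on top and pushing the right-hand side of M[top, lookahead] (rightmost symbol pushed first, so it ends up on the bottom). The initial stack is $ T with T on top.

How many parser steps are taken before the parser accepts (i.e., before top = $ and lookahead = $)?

     Stack         Input      Action
  1  $ T           c x z y $  expand T → Q'
  2  $ Q'          c x z y $  expand Q' → S T'
  3  $ T' S        c x z y $  expand S → c x z y
  4  $ T' y z x c  c x z y $  match c
  5  $ T' y z x    x z y $    match x
  6  $ T' y z      z y $      match z
  7  $ T' y        y $        match y
  8  $ T'          $          expand T' → λ
Accept reached after 8 steps.

8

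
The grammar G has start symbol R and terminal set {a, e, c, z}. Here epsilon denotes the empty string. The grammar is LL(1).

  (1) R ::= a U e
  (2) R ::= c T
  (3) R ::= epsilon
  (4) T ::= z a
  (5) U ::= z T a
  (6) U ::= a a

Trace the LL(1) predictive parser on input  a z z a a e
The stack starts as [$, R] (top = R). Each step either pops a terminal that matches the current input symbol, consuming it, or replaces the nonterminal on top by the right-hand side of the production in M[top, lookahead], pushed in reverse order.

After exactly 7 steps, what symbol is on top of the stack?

     Stack      Input          Action
  1  $ R        a z z a a e $  expand R ::= a U e
  2  $ e U a    a z z a a e $  match a
  3  $ e U      z z a a e $    expand U ::= z T a
  4  $ e a T z  z z a a e $    match z
  5  $ e a T    z a a e $      expand T ::= z a
  6  $ e a a z  z a a e $      match z
  7  $ e a a    a a e $        match a
Stack after step 7: $ e a (top = a).

a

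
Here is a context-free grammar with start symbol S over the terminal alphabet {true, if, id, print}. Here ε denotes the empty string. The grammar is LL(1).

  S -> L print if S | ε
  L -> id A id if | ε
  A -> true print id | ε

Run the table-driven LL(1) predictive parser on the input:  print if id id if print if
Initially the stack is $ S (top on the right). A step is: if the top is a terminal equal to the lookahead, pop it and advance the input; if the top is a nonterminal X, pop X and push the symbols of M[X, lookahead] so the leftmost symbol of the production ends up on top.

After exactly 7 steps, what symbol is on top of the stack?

A

step 1: stack=$ S  input=print if id id if print if $  — expand S -> L print if S
step 2: stack=$ S if print L  input=print if id id if print if $  — expand L -> ε
step 3: stack=$ S if print  input=print if id id if print if $  — match print
step 4: stack=$ S if  input=if id id if print if $  — match if
step 5: stack=$ S  input=id id if print if $  — expand S -> L print if S
step 6: stack=$ S if print L  input=id id if print if $  — expand L -> id A id if
step 7: stack=$ S if print if id A id  input=id id if print if $  — match id
Stack after step 7: $ S if print if id A (top = A).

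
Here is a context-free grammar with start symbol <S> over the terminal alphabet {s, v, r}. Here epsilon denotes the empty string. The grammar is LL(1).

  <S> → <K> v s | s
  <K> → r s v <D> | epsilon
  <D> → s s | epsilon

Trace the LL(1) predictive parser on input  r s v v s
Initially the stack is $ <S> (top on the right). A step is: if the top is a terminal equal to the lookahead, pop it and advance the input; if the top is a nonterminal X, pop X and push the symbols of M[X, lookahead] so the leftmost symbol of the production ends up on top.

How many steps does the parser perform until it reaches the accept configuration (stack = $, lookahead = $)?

8

step 1: stack=$ <S>  input=r s v v s $  — expand <S> → <K> v s
step 2: stack=$ s v <K>  input=r s v v s $  — expand <K> → r s v <D>
step 3: stack=$ s v <D> v s r  input=r s v v s $  — match r
step 4: stack=$ s v <D> v s  input=s v v s $  — match s
step 5: stack=$ s v <D> v  input=v v s $  — match v
step 6: stack=$ s v <D>  input=v s $  — expand <D> → epsilon
step 7: stack=$ s v  input=v s $  — match v
step 8: stack=$ s  input=s $  — match s
Accept reached after 8 steps.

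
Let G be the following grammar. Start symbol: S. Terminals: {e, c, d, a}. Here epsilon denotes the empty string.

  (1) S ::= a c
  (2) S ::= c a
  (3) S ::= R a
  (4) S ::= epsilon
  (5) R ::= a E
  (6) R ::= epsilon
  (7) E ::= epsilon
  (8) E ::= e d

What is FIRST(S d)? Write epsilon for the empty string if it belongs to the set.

FIRST(R): from R::=a E we get {a}; from R::=epsilon we get {epsilon}. So FIRST(R) = {epsilon, a}.
FIRST(E): from E::=epsilon we get {epsilon}; from E::=e d we get {e}. So FIRST(E) = {epsilon, e}.
FIRST(S): from S::=a c we get {a}; from S::=c a we get {c}; from S::=R a we get {a}; from S::=epsilon we get {epsilon}. So FIRST(S) = {epsilon, a, c}.
FIRST(S d): take FIRST of each symbol in turn, carrying on past any symbol whose FIRST contains epsilon; result {a, c, d}.

{a, c, d}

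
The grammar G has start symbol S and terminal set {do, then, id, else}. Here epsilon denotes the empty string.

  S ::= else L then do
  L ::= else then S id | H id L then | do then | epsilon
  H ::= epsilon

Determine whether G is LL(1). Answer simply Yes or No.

FIRST(S) = {else}
FIRST(L) = {epsilon, do, else, id}
FIRST(H) = {epsilon}
FOLLOW(S) = {$, id}
FOLLOW(L) = {then}
FOLLOW(H) = {id}
Each cell of M receives at most one production.

Yes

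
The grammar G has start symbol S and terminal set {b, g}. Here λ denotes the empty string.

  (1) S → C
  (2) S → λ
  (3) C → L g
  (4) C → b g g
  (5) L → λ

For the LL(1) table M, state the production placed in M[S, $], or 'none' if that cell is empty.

FIRST(L) = {λ}
FIRST(C) = {b, g}  (via L g)
FIRST(S) = {λ, b, g}  (via C)
FOLLOW(S) includes $ since S is the start symbol.
FOLLOW(S): S appears on no right-hand side. Thus FOLLOW(S) = {$}.
For S → C: FIRST(C) = {b, g}, so it goes in M[S, t] for t ∈ {b, g}.
For S → λ: FIRST(λ) = {λ}, so it goes in M[S, t] for t ∈ {}; since λ ∈ FIRST, also for every t ∈ FOLLOW(S) = {$}.

S → λ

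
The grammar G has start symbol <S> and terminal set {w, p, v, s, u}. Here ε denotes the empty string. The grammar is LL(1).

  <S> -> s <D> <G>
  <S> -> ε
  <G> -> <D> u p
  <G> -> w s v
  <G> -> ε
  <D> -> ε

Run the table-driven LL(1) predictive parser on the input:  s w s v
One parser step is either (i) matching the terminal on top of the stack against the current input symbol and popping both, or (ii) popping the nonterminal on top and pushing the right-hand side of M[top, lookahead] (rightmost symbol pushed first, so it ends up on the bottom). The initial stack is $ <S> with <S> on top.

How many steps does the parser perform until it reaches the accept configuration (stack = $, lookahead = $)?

     Stack        Input      Action
  1  $ <S>        s w s v $  expand <S> -> s <D> <G>
  2  $ <G> <D> s  s w s v $  match s
  3  $ <G> <D>    w s v $    expand <D> -> ε
  4  $ <G>        w s v $    expand <G> -> w s v
  5  $ v s w      w s v $    match w
  6  $ v s        s v $      match s
  7  $ v          v $        match v
Accept reached after 7 steps.

7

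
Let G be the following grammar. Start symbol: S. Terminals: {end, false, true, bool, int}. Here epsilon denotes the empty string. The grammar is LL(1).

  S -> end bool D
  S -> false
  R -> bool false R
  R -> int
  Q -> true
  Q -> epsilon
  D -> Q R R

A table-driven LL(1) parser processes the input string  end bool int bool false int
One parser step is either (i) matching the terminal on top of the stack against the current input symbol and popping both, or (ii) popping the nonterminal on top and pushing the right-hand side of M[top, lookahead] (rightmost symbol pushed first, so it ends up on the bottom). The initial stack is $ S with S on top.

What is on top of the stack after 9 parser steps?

step 1: stack=$ S  input=end bool int bool false int $  — expand S -> end bool D
step 2: stack=$ D bool end  input=end bool int bool false int $  — match end
step 3: stack=$ D bool  input=bool int bool false int $  — match bool
step 4: stack=$ D  input=int bool false int $  — expand D -> Q R R
step 5: stack=$ R R Q  input=int bool false int $  — expand Q -> epsilon
step 6: stack=$ R R  input=int bool false int $  — expand R -> int
step 7: stack=$ R int  input=int bool false int $  — match int
step 8: stack=$ R  input=bool false int $  — expand R -> bool false R
step 9: stack=$ R false bool  input=bool false int $  — match bool
Stack after step 9: $ R false (top = false).

false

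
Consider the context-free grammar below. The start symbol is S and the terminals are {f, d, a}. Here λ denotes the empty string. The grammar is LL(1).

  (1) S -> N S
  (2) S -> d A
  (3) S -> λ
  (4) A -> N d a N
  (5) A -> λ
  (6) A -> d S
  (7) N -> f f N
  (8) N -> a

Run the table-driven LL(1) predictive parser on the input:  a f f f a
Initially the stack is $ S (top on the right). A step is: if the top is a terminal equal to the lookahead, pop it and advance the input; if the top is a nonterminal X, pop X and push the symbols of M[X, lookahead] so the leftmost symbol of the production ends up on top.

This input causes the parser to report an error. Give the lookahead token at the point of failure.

      Stack      Input        Action
   1  $ S        a f f f a $  expand S -> N S
   2  $ S N      a f f f a $  expand N -> a
   3  $ S a      a f f f a $  match a
   4  $ S        f f f a $    expand S -> N S
   5  $ S N      f f f a $    expand N -> f f N
   6  $ S N f f  f f f a $    match f
   7  $ S N f    f f a $      match f
   8  $ S N      f a $        expand N -> f f N
   9  $ S N f f  f a $        match f
  10  $ S N f    a $          error: top is terminal f but lookahead is a

a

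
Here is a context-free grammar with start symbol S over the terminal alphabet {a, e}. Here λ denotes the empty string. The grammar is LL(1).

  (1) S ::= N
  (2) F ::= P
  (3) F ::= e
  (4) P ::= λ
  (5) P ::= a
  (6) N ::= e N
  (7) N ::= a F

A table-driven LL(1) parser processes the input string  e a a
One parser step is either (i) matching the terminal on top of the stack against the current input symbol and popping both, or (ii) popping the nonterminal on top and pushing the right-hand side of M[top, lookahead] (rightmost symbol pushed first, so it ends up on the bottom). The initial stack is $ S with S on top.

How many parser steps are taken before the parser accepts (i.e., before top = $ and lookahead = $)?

step 1: stack=$ S  input=e a a $  — expand S ::= N
step 2: stack=$ N  input=e a a $  — expand N ::= e N
step 3: stack=$ N e  input=e a a $  — match e
step 4: stack=$ N  input=a a $  — expand N ::= a F
step 5: stack=$ F a  input=a a $  — match a
step 6: stack=$ F  input=a $  — expand F ::= P
step 7: stack=$ P  input=a $  — expand P ::= a
step 8: stack=$ a  input=a $  — match a
Accept reached after 8 steps.

8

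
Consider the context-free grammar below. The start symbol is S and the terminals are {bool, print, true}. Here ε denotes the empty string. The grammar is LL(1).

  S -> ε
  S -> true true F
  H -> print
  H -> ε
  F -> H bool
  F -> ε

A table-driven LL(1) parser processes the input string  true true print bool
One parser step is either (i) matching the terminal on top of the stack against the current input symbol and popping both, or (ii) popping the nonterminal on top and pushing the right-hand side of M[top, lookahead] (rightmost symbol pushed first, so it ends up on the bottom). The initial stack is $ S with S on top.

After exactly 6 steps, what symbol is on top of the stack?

step 1: stack=$ S  input=true true print bool $  — expand S -> true true F
step 2: stack=$ F true true  input=true true print bool $  — match true
step 3: stack=$ F true  input=true print bool $  — match true
step 4: stack=$ F  input=print bool $  — expand F -> H bool
step 5: stack=$ bool H  input=print bool $  — expand H -> print
step 6: stack=$ bool print  input=print bool $  — match print
Stack after step 6: $ bool (top = bool).

bool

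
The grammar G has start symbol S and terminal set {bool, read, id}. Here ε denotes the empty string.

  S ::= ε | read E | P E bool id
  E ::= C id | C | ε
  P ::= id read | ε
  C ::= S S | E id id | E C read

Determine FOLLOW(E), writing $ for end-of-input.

FIRST(P): from P::=id read we get {id}; from P::=ε we get {ε}. So FIRST(P) = {ε, id}.
FIRST(S): from S::=ε we get {ε}; from S::=read E we get {read}; from S::=P E bool id we get {bool, id, read}. So FIRST(S) = {ε, bool, id, read}.
FIRST(E): from E::=C id we get {bool, id, read}; from E::=C we get {ε, bool, id, read}; from E::=ε we get {ε}. So FIRST(E) = {ε, bool, id, read}.
FIRST(C): from C::=S S we get {ε, bool, id, read}; from C::=E id id we get {bool, id, read}; from C::=E C read we get {bool, id, read}. So FIRST(C) = {ε, bool, id, read}.
FOLLOW(S) includes $ since S is the start symbol.
FOLLOW(P): in S::=P E bool id, P is followed by E bool id with FIRST {bool, id, read}. Thus FOLLOW(P) = {bool, id, read}.
FOLLOW(S): in C::=S S (occurrence 1), S is followed by S with FIRST {ε, bool, id, read}; in C::=S S (occurrence 1), the suffix after S is nullable, so FOLLOW(S) ⊇ FOLLOW(C) = {$, bool, id, read}; in C::=S S (occurrence 2), the suffix after S is empty, so FOLLOW(S) ⊇ FOLLOW(C) = {$, bool, id, read}. Thus FOLLOW(S) = {$, bool, id, read}.
FOLLOW(E): in S::=read E, the suffix after E is empty, so FOLLOW(E) ⊇ FOLLOW(S) = {$, bool, id, read}; in S::=P E bool id, E is followed by bool id with FIRST {bool}; in C::=E id id, E is followed by id id with FIRST {id}; in C::=E C read, E is followed by C read with FIRST {bool, id, read}. Thus FOLLOW(E) = {$, bool, id, read}.
FOLLOW(C): in E::=C id, C is followed by id with FIRST {id}; in E::=C, the suffix after C is empty, so FOLLOW(C) ⊇ FOLLOW(E) = {$, bool, id, read}; in C::=E C read, C is followed by read with FIRST {read}. Thus FOLLOW(C) = {$, bool, id, read}.

{$, bool, id, read}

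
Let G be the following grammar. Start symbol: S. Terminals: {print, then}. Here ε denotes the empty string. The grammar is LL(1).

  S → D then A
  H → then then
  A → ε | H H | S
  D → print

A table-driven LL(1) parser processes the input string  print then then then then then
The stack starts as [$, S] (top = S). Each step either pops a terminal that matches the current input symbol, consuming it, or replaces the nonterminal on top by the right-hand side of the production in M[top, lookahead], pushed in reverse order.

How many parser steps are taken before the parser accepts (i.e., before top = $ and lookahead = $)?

step 1: stack=$ S  input=print then then then then then $  — expand S → D then A
step 2: stack=$ A then D  input=print then then then then then $  — expand D → print
step 3: stack=$ A then print  input=print then then then then then $  — match print
step 4: stack=$ A then  input=then then then then then $  — match then
step 5: stack=$ A  input=then then then then $  — expand A → H H
step 6: stack=$ H H  input=then then then then $  — expand H → then then
step 7: stack=$ H then then  input=then then then then $  — match then
step 8: stack=$ H then  input=then then then $  — match then
step 9: stack=$ H  input=then then $  — expand H → then then
step 10: stack=$ then then  input=then then $  — match then
step 11: stack=$ then  input=then $  — match then
Accept reached after 11 steps.

11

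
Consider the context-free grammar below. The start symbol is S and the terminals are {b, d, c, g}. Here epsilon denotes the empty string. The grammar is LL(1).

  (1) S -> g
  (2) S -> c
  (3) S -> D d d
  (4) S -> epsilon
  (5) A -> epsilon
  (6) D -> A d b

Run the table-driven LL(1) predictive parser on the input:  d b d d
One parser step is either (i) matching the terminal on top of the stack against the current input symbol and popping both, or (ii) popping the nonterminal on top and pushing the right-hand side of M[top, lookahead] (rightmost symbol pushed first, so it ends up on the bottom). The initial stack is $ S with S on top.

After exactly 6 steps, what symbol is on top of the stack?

     Stack        Input      Action
  1  $ S          d b d d $  expand S -> D d d
  2  $ d d D      d b d d $  expand D -> A d b
  3  $ d d b d A  d b d d $  expand A -> epsilon
  4  $ d d b d    d b d d $  match d
  5  $ d d b      b d d $    match b
  6  $ d d        d d $      match d
Stack after step 6: $ d (top = d).

d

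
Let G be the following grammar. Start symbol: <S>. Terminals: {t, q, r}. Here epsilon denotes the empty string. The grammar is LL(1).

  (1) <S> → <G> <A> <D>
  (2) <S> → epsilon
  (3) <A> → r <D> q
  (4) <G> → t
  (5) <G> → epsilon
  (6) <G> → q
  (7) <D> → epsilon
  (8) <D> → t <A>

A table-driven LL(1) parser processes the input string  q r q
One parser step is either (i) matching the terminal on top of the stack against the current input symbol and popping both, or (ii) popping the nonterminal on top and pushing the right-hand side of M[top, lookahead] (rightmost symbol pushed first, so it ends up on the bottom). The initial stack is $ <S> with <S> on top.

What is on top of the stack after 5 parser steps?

     Stack          Input    Action
  1  $ <S>          q r q $  expand <S> → <G> <A> <D>
  2  $ <D> <A> <G>  q r q $  expand <G> → q
  3  $ <D> <A> q    q r q $  match q
  4  $ <D> <A>      r q $    expand <A> → r <D> q
  5  $ <D> q <D> r  r q $    match r
Stack after step 5: $ <D> q <D> (top = <D>).

<D>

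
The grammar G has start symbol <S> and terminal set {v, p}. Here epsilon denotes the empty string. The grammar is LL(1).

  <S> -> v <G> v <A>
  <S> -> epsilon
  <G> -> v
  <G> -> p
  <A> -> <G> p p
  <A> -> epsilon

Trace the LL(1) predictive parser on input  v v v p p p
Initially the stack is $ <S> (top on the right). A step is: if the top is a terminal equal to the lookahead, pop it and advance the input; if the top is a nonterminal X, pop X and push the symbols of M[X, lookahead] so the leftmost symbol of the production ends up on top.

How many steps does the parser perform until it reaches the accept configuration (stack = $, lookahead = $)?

10

      Stack          Input          Action
   1  $ <S>          v v v p p p $  expand <S> -> v <G> v <A>
   2  $ <A> v <G> v  v v v p p p $  match v
   3  $ <A> v <G>    v v p p p $    expand <G> -> v
   4  $ <A> v v      v v p p p $    match v
   5  $ <A> v        v p p p $      match v
   6  $ <A>          p p p $        expand <A> -> <G> p p
   7  $ p p <G>      p p p $        expand <G> -> p
   8  $ p p p        p p p $        match p
   9  $ p p          p p $          match p
  10  $ p            p $            match p
Accept reached after 10 steps.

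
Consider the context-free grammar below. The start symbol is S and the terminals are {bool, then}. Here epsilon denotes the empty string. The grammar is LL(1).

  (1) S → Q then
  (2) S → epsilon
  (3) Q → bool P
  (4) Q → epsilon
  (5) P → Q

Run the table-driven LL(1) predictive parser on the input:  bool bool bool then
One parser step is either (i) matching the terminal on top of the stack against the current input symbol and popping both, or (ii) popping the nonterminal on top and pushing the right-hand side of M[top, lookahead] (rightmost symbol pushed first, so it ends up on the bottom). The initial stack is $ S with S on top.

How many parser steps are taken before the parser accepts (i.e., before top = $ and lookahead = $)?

12

      Stack          Input                  Action
   1  $ S            bool bool bool then $  expand S → Q then
   2  $ then Q       bool bool bool then $  expand Q → bool P
   3  $ then P bool  bool bool bool then $  match bool
   4  $ then P       bool bool then $       expand P → Q
   5  $ then Q       bool bool then $       expand Q → bool P
   6  $ then P bool  bool bool then $       match bool
   7  $ then P       bool then $            expand P → Q
   8  $ then Q       bool then $            expand Q → bool P
   9  $ then P bool  bool then $            match bool
  10  $ then P       then $                 expand P → Q
  11  $ then Q       then $                 expand Q → epsilon
  12  $ then         then $                 match then
Accept reached after 12 steps.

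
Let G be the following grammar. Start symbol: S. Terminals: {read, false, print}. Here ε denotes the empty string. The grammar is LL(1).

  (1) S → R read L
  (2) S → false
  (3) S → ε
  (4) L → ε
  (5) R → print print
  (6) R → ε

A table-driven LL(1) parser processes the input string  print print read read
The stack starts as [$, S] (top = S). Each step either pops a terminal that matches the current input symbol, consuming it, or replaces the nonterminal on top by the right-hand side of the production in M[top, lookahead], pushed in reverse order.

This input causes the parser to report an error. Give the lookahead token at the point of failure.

read

step 1: stack=$ S  input=print print read read $  — expand S → R read L
step 2: stack=$ L read R  input=print print read read $  — expand R → print print
step 3: stack=$ L read print print  input=print print read read $  — match print
step 4: stack=$ L read print  input=print read read $  — match print
step 5: stack=$ L read  input=read read $  — match read
step 6: stack=$ L  input=read $  — error: M[L, read] is empty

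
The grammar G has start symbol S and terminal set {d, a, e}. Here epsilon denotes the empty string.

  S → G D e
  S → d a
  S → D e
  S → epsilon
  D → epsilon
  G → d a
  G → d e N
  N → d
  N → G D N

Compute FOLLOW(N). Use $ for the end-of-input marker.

{d, e}

FIRST(D) = {epsilon}
FIRST(G) = {d}
FIRST(S) = {epsilon, d, e}  (via G D e, D e)
FIRST(N) = {d}  (via G D N)
FOLLOW(S) includes $ since S is the start symbol.
FOLLOW(S): S appears on no right-hand side. Thus FOLLOW(S) = {$}.
FOLLOW(D): in S→G D e, D is followed by e with FIRST {e}; in S→D e, D is followed by e with FIRST {e}; in N→G D N, D is followed by N with FIRST {d}. Thus FOLLOW(D) = {d, e}.
FOLLOW(G): in S→G D e, G is followed by D e with FIRST {e}; in N→G D N, G is followed by D N with FIRST {d}. Thus FOLLOW(G) = {d, e}.
FOLLOW(N): in G→d e N, the suffix after N is empty, so FOLLOW(N) ⊇ FOLLOW(G) = {d, e}; in N→G D N, the suffix after N is empty (adds nothing new). Thus FOLLOW(N) = {d, e}.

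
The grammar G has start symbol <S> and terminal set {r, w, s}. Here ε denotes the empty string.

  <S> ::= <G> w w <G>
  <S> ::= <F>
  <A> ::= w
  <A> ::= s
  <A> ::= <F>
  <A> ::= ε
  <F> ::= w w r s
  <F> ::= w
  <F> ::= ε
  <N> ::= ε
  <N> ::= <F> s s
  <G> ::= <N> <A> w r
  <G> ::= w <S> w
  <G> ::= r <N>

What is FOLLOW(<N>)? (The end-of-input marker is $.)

FIRST(<F>): from <F>::=w w r s we get {w}; from <F>::=w we get {w}; from <F>::=ε we get {ε}. So FIRST(<F>) = {ε, w}.
FIRST(<A>): from <A>::=w we get {w}; from <A>::=s we get {s}; from <A>::=<F> we get {ε, w}; from <A>::=ε we get {ε}. So FIRST(<A>) = {ε, s, w}.
FIRST(<N>): from <N>::=ε we get {ε}; from <N>::=<F> s s we get {s, w}. So FIRST(<N>) = {ε, s, w}.
FIRST(<G>): from <G>::=<N> <A> w r we get {s, w}; from <G>::=w <S> w we get {w}; from <G>::=r <N> we get {r}. So FIRST(<G>) = {r, s, w}.
FIRST(<S>): from <S>::=<G> w w <G> we get {r, s, w}; from <S>::=<F> we get {ε, w}. So FIRST(<S>) = {ε, r, s, w}.
FOLLOW(<S>) includes $ since <S> is the start symbol.
FOLLOW(<S>): in <G>::=w <S> w, <S> is followed by w with FIRST {w}. Thus FOLLOW(<S>) = {$, w}.
FOLLOW(<A>): in <G>::=<N> <A> w r, <A> is followed by w r with FIRST {w}. Thus FOLLOW(<A>) = {w}.
FOLLOW(<F>): in <S>::=<F>, the suffix after <F> is empty, so FOLLOW(<F>) ⊇ FOLLOW(<S>) = {$, w}; in <A>::=<F>, the suffix after <F> is empty, so FOLLOW(<F>) ⊇ FOLLOW(<A>) = {w}; in <N>::=<F> s s, <F> is followed by s s with FIRST {s}. Thus FOLLOW(<F>) = {$, s, w}.
FOLLOW(<G>): in <S>::=<G> w w <G> (occurrence 1), <G> is followed by w w <G> with FIRST {w}; in <S>::=<G> w w <G> (occurrence 2), the suffix after <G> is empty, so FOLLOW(<G>) ⊇ FOLLOW(<S>) = {$, w}. Thus FOLLOW(<G>) = {$, w}.
FOLLOW(<N>): in <G>::=<N> <A> w r, <N> is followed by <A> w r with FIRST {s, w}; in <G>::=r <N>, the suffix after <N> is empty, so FOLLOW(<N>) ⊇ FOLLOW(<G>) = {$, w}. Thus FOLLOW(<N>) = {$, s, w}.

{$, s, w}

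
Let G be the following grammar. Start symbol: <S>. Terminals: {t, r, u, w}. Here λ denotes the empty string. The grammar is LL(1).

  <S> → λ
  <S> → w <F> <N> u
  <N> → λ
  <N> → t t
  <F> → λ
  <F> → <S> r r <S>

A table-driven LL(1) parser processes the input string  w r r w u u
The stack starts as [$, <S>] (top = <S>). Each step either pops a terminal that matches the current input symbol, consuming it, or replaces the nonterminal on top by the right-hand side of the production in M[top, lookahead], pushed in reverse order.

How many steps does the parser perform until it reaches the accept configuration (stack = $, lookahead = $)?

      Stack                Input          Action
   1  $ <S>                w r r w u u $  expand <S> → w <F> <N> u
   2  $ u <N> <F> w        w r r w u u $  match w
   3  $ u <N> <F>          r r w u u $    expand <F> → <S> r r <S>
   4  $ u <N> <S> r r <S>  r r w u u $    expand <S> → λ
   5  $ u <N> <S> r r      r r w u u $    match r
   6  $ u <N> <S> r        r w u u $      match r
   7  $ u <N> <S>          w u u $        expand <S> → w <F> <N> u
   8  $ u <N> u <N> <F> w  w u u $        match w
   9  $ u <N> u <N> <F>    u u $          expand <F> → λ
  10  $ u <N> u <N>        u u $          expand <N> → λ
  11  $ u <N> u            u u $          match u
  12  $ u <N>              u $            expand <N> → λ
  13  $ u                  u $            match u
Accept reached after 13 steps.

13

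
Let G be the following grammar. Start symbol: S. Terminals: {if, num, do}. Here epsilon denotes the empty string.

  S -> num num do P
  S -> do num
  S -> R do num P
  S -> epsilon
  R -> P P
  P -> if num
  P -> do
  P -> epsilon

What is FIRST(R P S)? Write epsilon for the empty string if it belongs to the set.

FIRST(P): from P->if num we get {if}; from P->do we get {do}; from P->epsilon we get {epsilon}. So FIRST(P) = {epsilon, do, if}.
FIRST(R): from R->P P we get {epsilon, do, if}. So FIRST(R) = {epsilon, do, if}.
FIRST(S): from S->num num do P we get {num}; from S->do num we get {do}; from S->R do num P we get {do, if}; from S->epsilon we get {epsilon}. So FIRST(S) = {epsilon, do, if, num}.
FIRST(R P S): take FIRST of each symbol in turn, carrying on past any symbol whose FIRST contains epsilon; result {epsilon, do, if, num}.

{epsilon, do, if, num}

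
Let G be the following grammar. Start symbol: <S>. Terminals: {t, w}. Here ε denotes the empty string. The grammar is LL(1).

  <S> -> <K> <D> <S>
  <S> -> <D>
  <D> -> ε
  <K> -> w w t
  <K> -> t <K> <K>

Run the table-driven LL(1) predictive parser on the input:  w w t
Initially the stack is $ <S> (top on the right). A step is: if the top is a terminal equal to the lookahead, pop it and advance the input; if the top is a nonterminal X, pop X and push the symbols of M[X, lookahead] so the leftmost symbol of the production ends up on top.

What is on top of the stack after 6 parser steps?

<S>

step 1: stack=$ <S>  input=w w t $  — expand <S> -> <K> <D> <S>
step 2: stack=$ <S> <D> <K>  input=w w t $  — expand <K> -> w w t
step 3: stack=$ <S> <D> t w w  input=w w t $  — match w
step 4: stack=$ <S> <D> t w  input=w t $  — match w
step 5: stack=$ <S> <D> t  input=t $  — match t
step 6: stack=$ <S> <D>  input=$  — expand <D> -> ε
Stack after step 6: $ <S> (top = <S>).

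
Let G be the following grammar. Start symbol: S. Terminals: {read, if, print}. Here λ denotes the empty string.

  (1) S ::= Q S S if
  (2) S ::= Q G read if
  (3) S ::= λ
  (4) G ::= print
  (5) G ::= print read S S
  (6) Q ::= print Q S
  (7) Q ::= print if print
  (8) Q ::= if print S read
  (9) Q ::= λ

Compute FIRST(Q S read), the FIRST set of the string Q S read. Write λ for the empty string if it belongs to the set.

{if, print, read}

FIRST(G) = {print}
FIRST(Q) = {λ, if, print}
FIRST(S) = {λ, if, print}  (via Q S S if, Q G read if)
FIRST(Q S read): take FIRST of each symbol in turn, carrying on past any symbol whose FIRST contains λ; result {if, print, read}.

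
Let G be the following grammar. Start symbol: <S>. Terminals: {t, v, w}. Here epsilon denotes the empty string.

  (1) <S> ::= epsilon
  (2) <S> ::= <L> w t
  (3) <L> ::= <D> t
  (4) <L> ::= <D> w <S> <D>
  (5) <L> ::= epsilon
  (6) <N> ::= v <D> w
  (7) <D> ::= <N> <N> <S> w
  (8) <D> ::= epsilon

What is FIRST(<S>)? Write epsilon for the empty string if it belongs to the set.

FIRST(<N>): from <N>::=v <D> w we get {v}. So FIRST(<N>) = {v}.
FIRST(<D>): from <D>::=<N> <N> <S> w we get {v}; from <D>::=epsilon we get {epsilon}. So FIRST(<D>) = {epsilon, v}.
FIRST(<L>): from <L>::=<D> t we get {t, v}; from <L>::=<D> w <S> <D> we get {v, w}; from <L>::=epsilon we get {epsilon}. So FIRST(<L>) = {epsilon, t, v, w}.
FIRST(<S>): from <S>::=epsilon we get {epsilon}; from <S>::=<L> w t we get {t, v, w}. So FIRST(<S>) = {epsilon, t, v, w}.

{epsilon, t, v, w}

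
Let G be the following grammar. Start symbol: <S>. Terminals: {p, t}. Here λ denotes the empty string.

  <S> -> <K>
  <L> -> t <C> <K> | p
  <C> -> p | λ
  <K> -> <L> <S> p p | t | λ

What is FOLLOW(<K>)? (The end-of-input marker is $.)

{$, p, t}

FIRST(<L>) = {p, t}
FIRST(<C>) = {λ, p}
FIRST(<K>) = {λ, p, t}  (via <L> <S> p p)
FIRST(<S>) = {λ, p, t}  (via <K>)
FOLLOW(<S>) includes $ since <S> is the start symbol.
FOLLOW(<S>): in <K>-><L> <S> p p, <S> is followed by p p with FIRST {p}. Thus FOLLOW(<S>) = {$, p}.
FOLLOW(<L>): in <K>-><L> <S> p p, <L> is followed by <S> p p with FIRST {p, t}. Thus FOLLOW(<L>) = {p, t}.
FOLLOW(<C>): in <L>->t <C> <K>, <C> is followed by <K> with FIRST {λ, p, t}; in <L>->t <C> <K>, the suffix after <C> is nullable, so FOLLOW(<C>) ⊇ FOLLOW(<L>) = {p, t}. Thus FOLLOW(<C>) = {p, t}.
FOLLOW(<K>): in <S>-><K>, the suffix after <K> is empty, so FOLLOW(<K>) ⊇ FOLLOW(<S>) = {$, p}; in <L>->t <C> <K>, the suffix after <K> is empty, so FOLLOW(<K>) ⊇ FOLLOW(<L>) = {p, t}. Thus FOLLOW(<K>) = {$, p, t}.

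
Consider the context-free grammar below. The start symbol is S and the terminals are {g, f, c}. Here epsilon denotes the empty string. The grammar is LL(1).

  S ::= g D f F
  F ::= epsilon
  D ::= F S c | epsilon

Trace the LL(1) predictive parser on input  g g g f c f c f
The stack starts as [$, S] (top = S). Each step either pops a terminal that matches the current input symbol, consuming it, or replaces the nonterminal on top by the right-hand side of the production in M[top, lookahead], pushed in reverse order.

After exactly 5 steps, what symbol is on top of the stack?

     Stack        Input              Action
  1  $ S          g g g f c f c f $  expand S ::= g D f F
  2  $ F f D g    g g g f c f c f $  match g
  3  $ F f D      g g f c f c f $    expand D ::= F S c
  4  $ F f c S F  g g f c f c f $    expand F ::= epsilon
  5  $ F f c S    g g f c f c f $    expand S ::= g D f F
Stack after step 5: $ F f c F f D g (top = g).

g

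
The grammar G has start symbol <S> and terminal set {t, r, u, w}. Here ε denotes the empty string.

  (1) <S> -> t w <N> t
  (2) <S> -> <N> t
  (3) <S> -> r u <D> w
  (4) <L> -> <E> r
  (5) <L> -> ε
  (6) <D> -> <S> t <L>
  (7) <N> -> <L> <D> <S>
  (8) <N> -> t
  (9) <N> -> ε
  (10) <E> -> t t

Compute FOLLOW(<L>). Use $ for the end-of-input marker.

FIRST(<E>) = {t}
FIRST(<L>) = {ε, t}  (via <E> r)
FIRST(<S>) = {r, t}  (via <N> t)
FIRST(<D>) = {r, t}  (via <S> t <L>)
FIRST(<N>) = {ε, r, t}  (via <L> <D> <S>)
FOLLOW(<S>) includes $ since <S> is the start symbol.
FOLLOW(<D>): in <S>->r u <D> w, <D> is followed by w with FIRST {w}; in <N>-><L> <D> <S>, <D> is followed by <S> with FIRST {r, t}. Thus FOLLOW(<D>) = {r, t, w}.
FOLLOW(<L>): in <D>-><S> t <L>, the suffix after <L> is empty, so FOLLOW(<L>) ⊇ FOLLOW(<D>) = {r, t, w}; in <N>-><L> <D> <S>, <L> is followed by <D> <S> with FIRST {r, t}. Thus FOLLOW(<L>) = {r, t, w}.
FOLLOW(<N>): in <S>->t w <N> t, <N> is followed by t with FIRST {t}; in <S>-><N> t, <N> is followed by t with FIRST {t}. Thus FOLLOW(<N>) = {t}.
FOLLOW(<S>): in <D>-><S> t <L>, <S> is followed by t <L> with FIRST {t}; in <N>-><L> <D> <S>, the suffix after <S> is empty, so FOLLOW(<S>) ⊇ FOLLOW(<N>) = {t}. Thus FOLLOW(<S>) = {$, t}.
FOLLOW(<E>): in <L>-><E> r, <E> is followed by r with FIRST {r}. Thus FOLLOW(<E>) = {r}.

{r, t, w}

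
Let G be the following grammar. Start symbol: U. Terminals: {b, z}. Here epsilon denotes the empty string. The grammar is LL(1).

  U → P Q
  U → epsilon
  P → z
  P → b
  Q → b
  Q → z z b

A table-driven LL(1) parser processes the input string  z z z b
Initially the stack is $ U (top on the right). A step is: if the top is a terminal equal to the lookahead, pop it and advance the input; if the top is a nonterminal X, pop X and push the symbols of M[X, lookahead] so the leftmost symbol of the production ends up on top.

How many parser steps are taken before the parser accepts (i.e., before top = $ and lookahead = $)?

step 1: stack=$ U  input=z z z b $  — expand U → P Q
step 2: stack=$ Q P  input=z z z b $  — expand P → z
step 3: stack=$ Q z  input=z z z b $  — match z
step 4: stack=$ Q  input=z z b $  — expand Q → z z b
step 5: stack=$ b z z  input=z z b $  — match z
step 6: stack=$ b z  input=z b $  — match z
step 7: stack=$ b  input=b $  — match b
Accept reached after 7 steps.

7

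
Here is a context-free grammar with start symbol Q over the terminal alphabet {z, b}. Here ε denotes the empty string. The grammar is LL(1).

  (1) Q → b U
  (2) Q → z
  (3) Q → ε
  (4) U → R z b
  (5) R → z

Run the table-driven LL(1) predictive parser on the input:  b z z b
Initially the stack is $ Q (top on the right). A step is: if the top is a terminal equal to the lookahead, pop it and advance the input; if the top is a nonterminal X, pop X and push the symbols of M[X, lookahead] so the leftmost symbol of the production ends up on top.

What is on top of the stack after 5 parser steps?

step 1: stack=$ Q  input=b z z b $  — expand Q → b U
step 2: stack=$ U b  input=b z z b $  — match b
step 3: stack=$ U  input=z z b $  — expand U → R z b
step 4: stack=$ b z R  input=z z b $  — expand R → z
step 5: stack=$ b z z  input=z z b $  — match z
Stack after step 5: $ b z (top = z).

z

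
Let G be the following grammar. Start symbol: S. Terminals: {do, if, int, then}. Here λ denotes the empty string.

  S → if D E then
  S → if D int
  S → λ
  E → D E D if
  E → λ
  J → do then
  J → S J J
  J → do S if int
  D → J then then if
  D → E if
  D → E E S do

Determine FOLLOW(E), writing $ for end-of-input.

FIRST(S): from S→if D E then we get {if}; from S→if D int we get {if}; from S→λ we get {λ}. So FIRST(S) = {λ, if}.
FIRST(J): from J→do then we get {do}; from J→S J J we get {do, if}; from J→do S if int we get {do}. So FIRST(J) = {do, if}.
FIRST(E): from E→D E D if we get {do, if}; from E→λ we get {λ}. So FIRST(E) = {λ, do, if}.
FIRST(D): from D→J then then if we get {do, if}; from D→E if we get {do, if}; from D→E E S do we get {do, if}. So FIRST(D) = {do, if}.
FOLLOW(S) includes $ since S is the start symbol.
FOLLOW(S): in J→S J J, S is followed by J J with FIRST {do, if}; in J→do S if int, S is followed by if int with FIRST {if}; in D→E E S do, S is followed by do with FIRST {do}. Thus FOLLOW(S) = {$, do, if}.
FOLLOW(E): in S→if D E then, E is followed by then with FIRST {then}; in E→D E D if, E is followed by D if with FIRST {do, if}; in D→E if, E is followed by if with FIRST {if}; in D→E E S do (occurrence 1), E is followed by E S do with FIRST {do, if}; in D→E E S do (occurrence 2), E is followed by S do with FIRST {do, if}. Thus FOLLOW(E) = {do, if, then}.
FOLLOW(J): in J→S J J (occurrence 1), J is followed by J with FIRST {do, if}; in J→S J J (occurrence 2), the suffix after J is empty (adds nothing new); in D→J then then if, J is followed by then then if with FIRST {then}. Thus FOLLOW(J) = {do, if, then}.
FOLLOW(D): in S→if D E then, D is followed by E then with FIRST {do, if, then}; in S→if D int, D is followed by int with FIRST {int}; in E→D E D if (occurrence 1), D is followed by E D if with FIRST {do, if}; in E→D E D if (occurrence 2), D is followed by if with FIRST {if}. Thus FOLLOW(D) = {do, if, int, then}.

{do, if, then}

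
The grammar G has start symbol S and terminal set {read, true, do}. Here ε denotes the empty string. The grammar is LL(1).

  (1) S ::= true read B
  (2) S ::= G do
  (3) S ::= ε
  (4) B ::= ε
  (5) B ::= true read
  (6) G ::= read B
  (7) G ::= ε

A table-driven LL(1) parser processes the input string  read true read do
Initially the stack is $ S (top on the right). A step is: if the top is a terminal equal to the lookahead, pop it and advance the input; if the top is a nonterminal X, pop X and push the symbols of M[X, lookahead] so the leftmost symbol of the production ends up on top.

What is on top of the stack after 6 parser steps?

step 1: stack=$ S  input=read true read do $  — expand S ::= G do
step 2: stack=$ do G  input=read true read do $  — expand G ::= read B
step 3: stack=$ do B read  input=read true read do $  — match read
step 4: stack=$ do B  input=true read do $  — expand B ::= true read
step 5: stack=$ do read true  input=true read do $  — match true
step 6: stack=$ do read  input=read do $  — match read
Stack after step 6: $ do (top = do).

do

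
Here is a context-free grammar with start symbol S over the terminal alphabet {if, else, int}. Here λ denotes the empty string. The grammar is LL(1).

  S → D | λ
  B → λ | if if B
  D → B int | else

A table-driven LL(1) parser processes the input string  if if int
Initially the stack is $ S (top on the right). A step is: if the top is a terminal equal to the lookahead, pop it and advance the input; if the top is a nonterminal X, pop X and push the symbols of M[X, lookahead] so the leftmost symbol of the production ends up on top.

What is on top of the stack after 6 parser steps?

step 1: stack=$ S  input=if if int $  — expand S → D
step 2: stack=$ D  input=if if int $  — expand D → B int
step 3: stack=$ int B  input=if if int $  — expand B → if if B
step 4: stack=$ int B if if  input=if if int $  — match if
step 5: stack=$ int B if  input=if int $  — match if
step 6: stack=$ int B  input=int $  — expand B → λ
Stack after step 6: $ int (top = int).

int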